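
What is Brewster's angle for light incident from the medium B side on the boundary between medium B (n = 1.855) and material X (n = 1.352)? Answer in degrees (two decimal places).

θ_B ≈ 36.09°

Here n₂/n₁ = 1.352/1.855 = 0.7288, and Brewster's law gives tan θ_B = n₂/n₁.
So θ_B = arctan 0.7288 = 36.09°.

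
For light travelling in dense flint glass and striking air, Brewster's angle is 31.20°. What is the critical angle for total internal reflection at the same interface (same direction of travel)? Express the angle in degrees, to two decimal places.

θ_c ≈ 37.27°

n₂/n₁ = tan 31.20° = 0.6056; the critical angle satisfies sin θ_c = n₂/n₁.
θ_c = arcsin(0.6056) = 37.27°.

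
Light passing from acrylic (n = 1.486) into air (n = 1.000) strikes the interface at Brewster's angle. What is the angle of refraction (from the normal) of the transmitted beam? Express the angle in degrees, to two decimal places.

First find Brewster's angle: tan θ_B = 1.000/1.486 = 0.6729, giving θ_B = 33.94°.
Since θ_B + θ_t = 90° at Brewster incidence, θ_t = 90° − 33.94° = 56.06°.

θ_t ≈ 56.06°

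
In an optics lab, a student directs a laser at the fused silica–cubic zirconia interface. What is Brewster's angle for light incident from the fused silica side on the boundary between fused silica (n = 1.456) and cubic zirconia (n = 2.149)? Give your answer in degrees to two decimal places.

θ_B ≈ 55.88°

Brewster's condition: tan θ_B = n₂/n₁ = 2.149/1.456 = 1.4760. Taking the arctangent, θ_B = 55.88°.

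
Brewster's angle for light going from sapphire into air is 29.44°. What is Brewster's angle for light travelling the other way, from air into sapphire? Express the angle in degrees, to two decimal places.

θ_B' ≈ 60.56°

The two Brewster angles are complementary: θ_B' = 90° − θ_B = 90° − 29.44° = 60.56°.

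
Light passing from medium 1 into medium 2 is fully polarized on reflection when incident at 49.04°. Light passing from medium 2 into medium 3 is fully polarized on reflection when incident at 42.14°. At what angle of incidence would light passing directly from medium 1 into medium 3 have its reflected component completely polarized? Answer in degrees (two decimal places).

θ_B ≈ 46.19°

tan θ_B(1→2) = n₂/n₁ = tan 49.04° = 1.1520.
tan θ_B(2→3) = n₃/n₂ = tan 42.14° = 0.9048.
n₃/n₁ = 1.0424. Then tan θ_B(1→3) = n₃/n₁, so θ_B(1→3) = arctan(1.0424) = 46.19°.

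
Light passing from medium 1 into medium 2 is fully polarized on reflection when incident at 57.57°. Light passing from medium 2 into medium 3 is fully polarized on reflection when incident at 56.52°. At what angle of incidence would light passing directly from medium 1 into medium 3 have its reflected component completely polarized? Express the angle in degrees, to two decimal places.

θ_B ≈ 67.21°

tan θ_B(1→2) = n₂/n₁ = tan 57.57° = 1.5739.
tan θ_B(2→3) = n₃/n₂ = tan 56.52° = 1.5120.
So n₃/n₁ = (n₂/n₁)(n₃/n₂) = 1.5739 × 1.5120 = 2.3797.
θ_B(1→3) = arctan(2.3797) = 67.21°.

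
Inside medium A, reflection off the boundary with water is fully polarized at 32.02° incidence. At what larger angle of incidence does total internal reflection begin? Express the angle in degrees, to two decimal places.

n₂/n₁ = tan 32.02° = 0.6254; the critical angle satisfies sin θ_c = n₂/n₁.
θ_c = arcsin(0.6254) = 38.71°.

θ_c ≈ 38.71°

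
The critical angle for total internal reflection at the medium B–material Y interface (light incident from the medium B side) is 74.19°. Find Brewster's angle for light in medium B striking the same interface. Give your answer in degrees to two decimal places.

θ_B ≈ 43.90°

sin θ_c = n₂/n₁, so n₂/n₁ = sin 74.19° = 0.9622.
Brewster: tan θ_B = n₂/n₁ = 0.9622.
θ_B = arctan(0.9622) = 43.90°.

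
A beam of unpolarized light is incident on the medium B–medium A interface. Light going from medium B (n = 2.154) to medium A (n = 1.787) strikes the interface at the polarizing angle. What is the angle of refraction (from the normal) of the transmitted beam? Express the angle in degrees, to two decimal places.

θ_B = arctan(n₂/n₁) = arctan(1.787/2.154) = 39.68°.
At Brewster's angle the reflected and refracted rays are perpendicular, so θ_t = 90° − θ_B = 90° − 39.68° = 50.32°.

θ_t ≈ 50.32°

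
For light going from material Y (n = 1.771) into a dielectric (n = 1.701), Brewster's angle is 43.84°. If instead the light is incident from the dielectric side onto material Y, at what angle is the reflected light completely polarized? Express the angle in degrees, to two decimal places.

θ_B' ≈ 46.16°

The two Brewster angles are complementary: θ_B' = 90° − θ_B = 90° − 43.84° = 46.16°.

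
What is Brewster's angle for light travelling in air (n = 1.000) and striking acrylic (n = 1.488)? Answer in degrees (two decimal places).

θ_B ≈ 56.10°

Here n₂/n₁ = 1.488/1.000 = 1.4880, and Brewster's law gives tan θ_B = n₂/n₁.
θ_B = arctan(1.4880) = 56.10°.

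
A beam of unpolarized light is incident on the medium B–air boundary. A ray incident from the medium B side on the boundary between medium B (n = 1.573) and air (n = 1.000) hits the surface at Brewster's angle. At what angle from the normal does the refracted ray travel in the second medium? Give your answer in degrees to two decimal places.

θ_t ≈ 57.55°

tan θ_B = n₂/n₁ = 1.000/1.573 = 0.6357, so θ_B = 32.45°.
Since θ_B + θ_t = 90° at Brewster incidence, θ_t = 90° − 32.45° = 57.55°.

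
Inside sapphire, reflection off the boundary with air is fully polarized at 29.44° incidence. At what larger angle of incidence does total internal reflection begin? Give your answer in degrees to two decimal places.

n₂/n₁ = tan 29.44° = 0.5644; the critical angle satisfies sin θ_c = n₂/n₁.
θ_c = arcsin(0.5644) = 34.36°.

θ_c ≈ 34.36°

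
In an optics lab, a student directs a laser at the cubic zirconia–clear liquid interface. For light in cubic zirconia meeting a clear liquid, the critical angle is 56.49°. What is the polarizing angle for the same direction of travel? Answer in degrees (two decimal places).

sin θ_c = n₂/n₁, so n₂/n₁ = sin 56.49° = 0.8338.
Brewster: tan θ_B = n₂/n₁ = 0.8338.
θ_B = arctan(0.8338) = 39.82°.

θ_B ≈ 39.82°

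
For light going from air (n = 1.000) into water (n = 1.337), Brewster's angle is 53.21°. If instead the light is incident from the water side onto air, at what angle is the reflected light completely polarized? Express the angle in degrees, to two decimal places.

θ_B' ≈ 36.79°

The two Brewster angles are complementary: θ_B' = 90° − θ_B = 90° − 53.21° = 36.79°.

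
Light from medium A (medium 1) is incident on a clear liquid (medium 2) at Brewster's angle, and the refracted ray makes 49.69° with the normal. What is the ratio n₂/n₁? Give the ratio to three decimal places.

n₂/n₁ ≈ 0.848

At Brewster incidence θ_B = 90° − θ_t = 90° − 49.69° = 40.31°.
Then n₂/n₁ = tan θ_B = tan 40.31° = 0.848.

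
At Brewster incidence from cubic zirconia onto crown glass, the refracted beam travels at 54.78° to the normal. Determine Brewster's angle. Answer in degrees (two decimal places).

At Brewster's angle the reflected and refracted rays are perpendicular, so θ_B + θ_t = 90°.
So θ_B = 90° − θ_t = 90° − 54.78° = 35.22°.

θ_B ≈ 35.22°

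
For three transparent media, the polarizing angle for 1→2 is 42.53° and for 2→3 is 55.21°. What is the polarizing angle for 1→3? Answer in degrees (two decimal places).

Each Brewster angle gives a ratio: n₂/n₁ = tan 42.53° = 0.9173, n₃/n₂ = tan 55.21° = 1.4393.
n₃/n₁ = 1.3203. Then tan θ_B(1→3) = n₃/n₁, so θ_B(1→3) = arctan(1.3203) = 52.86°.

θ_B ≈ 52.86°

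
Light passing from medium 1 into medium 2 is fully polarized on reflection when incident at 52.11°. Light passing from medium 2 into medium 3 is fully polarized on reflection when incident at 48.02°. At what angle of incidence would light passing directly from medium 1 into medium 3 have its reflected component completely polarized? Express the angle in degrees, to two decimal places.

θ_B ≈ 55.00°

tan θ_B(1→2) = n₂/n₁ = tan 52.11° = 1.2850.
tan θ_B(2→3) = n₃/n₂ = tan 48.02° = 1.1114.
Multiplying, n₃/n₁ = 1.2850 × 1.1114 = 1.4282, and θ_B(1→3) = arctan 1.4282 = 55.00°.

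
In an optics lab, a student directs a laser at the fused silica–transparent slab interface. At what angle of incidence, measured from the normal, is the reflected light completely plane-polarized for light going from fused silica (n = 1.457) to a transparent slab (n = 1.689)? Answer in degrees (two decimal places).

θ_B ≈ 49.22°

tan θ_B = n₂/n₁ = 1.689/1.457 = 1.1592.
So θ_B = arctan 1.1592 = 49.22°.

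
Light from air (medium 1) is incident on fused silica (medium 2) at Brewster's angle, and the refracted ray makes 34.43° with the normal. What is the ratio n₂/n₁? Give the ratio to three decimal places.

θ_B + θ_t = 90°, so θ_B = 90° − 34.43° = 55.57°.
Then n₂/n₁ = tan θ_B = tan 55.57° = 1.459.

n₂/n₁ ≈ 1.459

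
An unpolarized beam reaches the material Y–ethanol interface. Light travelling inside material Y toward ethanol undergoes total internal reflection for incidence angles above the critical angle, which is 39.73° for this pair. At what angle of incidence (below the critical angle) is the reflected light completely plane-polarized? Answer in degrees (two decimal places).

θ_B ≈ 32.59°

n₂/n₁ = sin θ_c = sin 39.73° = 0.6392.
tan θ_B equals the same ratio, so θ_B = arctan(0.6392) = 32.59°.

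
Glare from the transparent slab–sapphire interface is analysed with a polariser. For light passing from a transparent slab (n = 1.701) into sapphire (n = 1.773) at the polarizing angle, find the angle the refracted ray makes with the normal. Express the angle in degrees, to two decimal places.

θ_t ≈ 43.81°

θ_B = arctan(n₂/n₁) = arctan(1.773/1.701) = 46.19°.
The refracted ray is perpendicular to the reflected ray, so θ_t = 90° − θ_B = 43.81°.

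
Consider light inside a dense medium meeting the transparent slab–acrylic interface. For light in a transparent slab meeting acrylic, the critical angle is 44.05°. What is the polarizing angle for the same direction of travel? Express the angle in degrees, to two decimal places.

sin θ_c = n₂/n₁, so n₂/n₁ = sin 44.05° = 0.6953.
Brewster: tan θ_B = n₂/n₁ = 0.6953.
θ_B = arctan(0.6953) = 34.81°.

θ_B ≈ 34.81°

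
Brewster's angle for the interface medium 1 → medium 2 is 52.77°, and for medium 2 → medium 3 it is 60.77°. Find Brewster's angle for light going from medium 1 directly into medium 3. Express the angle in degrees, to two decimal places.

θ_B ≈ 66.96°

n₂/n₁ = tan 52.77° = 1.3160 and n₃/n₂ = tan 60.77° = 1.7871.
n₃/n₁ = 2.3518. Then tan θ_B(1→3) = n₃/n₁, so θ_B(1→3) = arctan(2.3518) = 66.96°.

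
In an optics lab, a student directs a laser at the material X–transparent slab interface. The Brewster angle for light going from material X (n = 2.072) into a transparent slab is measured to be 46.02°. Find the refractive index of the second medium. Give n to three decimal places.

Full polarization of the reflected beam means tan θ_B = n₂/n₁, where n₁ is the incident medium (material X).
n₂ = n₁ tan θ_B = 2.072 × tan 46.02° = 2.147.

n ≈ 2.147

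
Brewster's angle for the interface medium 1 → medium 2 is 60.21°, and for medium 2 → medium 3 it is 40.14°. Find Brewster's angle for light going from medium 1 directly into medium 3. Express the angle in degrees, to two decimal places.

θ_B ≈ 55.83°

n₂/n₁ = tan 60.21° = 1.7468 and n₃/n₂ = tan 40.14° = 0.8433.
n₃/n₁ = 1.4730. Then tan θ_B(1→3) = n₃/n₁, so θ_B(1→3) = arctan(1.4730) = 55.83°.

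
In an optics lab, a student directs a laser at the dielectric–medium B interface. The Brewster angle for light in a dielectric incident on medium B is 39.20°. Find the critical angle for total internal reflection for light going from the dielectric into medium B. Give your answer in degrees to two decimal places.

tan θ_B = n₂/n₁ = tan 39.20° = 0.8156.
Total internal reflection: sin θ_c = n₂/n₁ = 0.8156.
θ_c = arcsin(0.8156) = 54.64°.

θ_c ≈ 54.64°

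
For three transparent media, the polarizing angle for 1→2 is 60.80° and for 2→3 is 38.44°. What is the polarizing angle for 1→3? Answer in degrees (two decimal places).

θ_B ≈ 54.85°

tan θ_B(1→2) = n₂/n₁ = tan 60.80° = 1.7893.
tan θ_B(2→3) = n₃/n₂ = tan 38.44° = 0.7937.
So n₃/n₁ = (n₂/n₁)(n₃/n₂) = 1.7893 × 0.7937 = 1.4202.
θ_B(1→3) = arctan(1.4202) = 54.85°.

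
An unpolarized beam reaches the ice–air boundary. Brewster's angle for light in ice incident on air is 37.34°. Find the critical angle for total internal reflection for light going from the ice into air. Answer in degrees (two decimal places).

θ_c ≈ 49.72°

n₂/n₁ = tan 37.34° = 0.7629; the critical angle satisfies sin θ_c = n₂/n₁.
θ_c = arcsin(0.7629) = 49.72°.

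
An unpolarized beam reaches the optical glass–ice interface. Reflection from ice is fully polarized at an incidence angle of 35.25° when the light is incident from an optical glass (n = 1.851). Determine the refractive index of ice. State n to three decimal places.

At Brewster's angle, tan θ_B = n₂/n₁ with n₁ on the incident side (an optical glass) and n₂ on the transmitted side (ice).
n₂ = n₁ tan θ_B = 1.851 × tan 35.25° = 1.308.

n ≈ 1.308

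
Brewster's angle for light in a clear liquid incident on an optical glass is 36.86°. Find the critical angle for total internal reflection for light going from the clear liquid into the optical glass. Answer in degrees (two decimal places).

θ_c ≈ 48.57°

tan θ_B = n₂/n₁ = tan 36.86° = 0.7497.
Total internal reflection: sin θ_c = n₂/n₁ = 0.7497.
θ_c = arcsin(0.7497) = 48.57°.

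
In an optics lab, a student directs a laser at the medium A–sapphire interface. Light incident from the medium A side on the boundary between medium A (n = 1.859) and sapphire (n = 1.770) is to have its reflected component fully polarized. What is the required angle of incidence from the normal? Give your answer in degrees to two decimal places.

θ_B ≈ 43.60°

tan θ_B = n₂/n₁ = 1.770/1.859 = 0.9521.
So θ_B = arctan 0.9521 = 43.60°.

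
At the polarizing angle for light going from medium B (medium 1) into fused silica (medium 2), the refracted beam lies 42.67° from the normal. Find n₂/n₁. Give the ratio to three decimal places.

n₂/n₁ ≈ 1.085

θ_B + θ_t = 90°, so θ_B = 90° − 42.67° = 47.33°.
tan θ_B = n₂/n₁, so n₂/n₁ = tan 47.33° = 1.085.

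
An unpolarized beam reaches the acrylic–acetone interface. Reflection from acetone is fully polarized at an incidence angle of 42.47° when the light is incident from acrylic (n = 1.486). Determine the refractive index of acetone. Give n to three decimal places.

Brewster's law: tan θ_B = n₂/n₁ (light incident in acrylic, refracted into acetone).
n₂ = n₁ tan θ_B = 1.486 × tan 42.47° = 1.360.

n ≈ 1.360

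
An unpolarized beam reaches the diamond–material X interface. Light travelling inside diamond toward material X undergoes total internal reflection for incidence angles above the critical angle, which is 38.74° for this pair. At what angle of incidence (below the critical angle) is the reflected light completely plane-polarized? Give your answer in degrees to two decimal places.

θ_B ≈ 32.04°

At the critical angle sin θ_c = n₂/n₁, giving n₂/n₁ = sin 38.74° = 0.6258.
Then tan θ_B = n₂/n₁ = 0.6258, so θ_B = arctan 0.6258 = 32.04°.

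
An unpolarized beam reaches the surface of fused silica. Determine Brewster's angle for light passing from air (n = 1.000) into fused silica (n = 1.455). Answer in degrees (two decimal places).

θ_B ≈ 55.50°

tan θ_B = n₂/n₁ = 1.455/1.000 = 1.4550.
θ_B = arctan(1.4550) = 55.50°.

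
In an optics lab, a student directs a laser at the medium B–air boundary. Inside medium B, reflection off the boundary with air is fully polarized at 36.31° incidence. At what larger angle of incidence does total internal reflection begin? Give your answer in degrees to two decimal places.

θ_c ≈ 47.29°

n₂/n₁ = tan 36.31° = 0.7348; the critical angle satisfies sin θ_c = n₂/n₁.
θ_c = arcsin(0.7348) = 47.29°.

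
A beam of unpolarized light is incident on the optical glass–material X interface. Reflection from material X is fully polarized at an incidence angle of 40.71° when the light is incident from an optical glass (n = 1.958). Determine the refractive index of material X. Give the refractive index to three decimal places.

n ≈ 1.685

At Brewster's angle, tan θ_B = n₂/n₁ with n₁ on the incident side (an optical glass) and n₂ on the transmitted side (material X).
n₂ = n₁ tan θ_B = 1.958 × tan 40.71° = 1.685.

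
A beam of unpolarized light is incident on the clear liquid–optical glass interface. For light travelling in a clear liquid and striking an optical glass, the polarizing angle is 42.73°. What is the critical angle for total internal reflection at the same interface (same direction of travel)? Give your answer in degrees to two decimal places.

n₂/n₁ = tan 42.73° = 0.9237; the critical angle satisfies sin θ_c = n₂/n₁.
θ_c = arcsin(0.9237) = 67.48°.

θ_c ≈ 67.48°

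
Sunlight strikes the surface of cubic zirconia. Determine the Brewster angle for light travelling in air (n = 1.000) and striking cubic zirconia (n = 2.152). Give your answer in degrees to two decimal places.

θ_B ≈ 65.08°

Here n₂/n₁ = 2.152/1.000 = 2.1520, and Brewster's law gives tan θ_B = n₂/n₁.
So θ_B = arctan 2.1520 = 65.08°.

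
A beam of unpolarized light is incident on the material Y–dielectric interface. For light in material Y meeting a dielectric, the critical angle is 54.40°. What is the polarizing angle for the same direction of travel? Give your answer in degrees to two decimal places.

n₂/n₁ = sin θ_c = sin 54.40° = 0.8131.
tan θ_B equals the same ratio, so θ_B = arctan(0.8131) = 39.11°.

θ_B ≈ 39.11°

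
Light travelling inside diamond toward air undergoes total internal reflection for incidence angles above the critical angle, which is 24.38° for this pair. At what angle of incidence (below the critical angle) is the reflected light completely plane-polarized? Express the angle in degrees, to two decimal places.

θ_B ≈ 22.43°

sin θ_c = n₂/n₁, so n₂/n₁ = sin 24.38° = 0.4128.
Brewster: tan θ_B = n₂/n₁ = 0.4128.
θ_B = arctan(0.4128) = 22.43°.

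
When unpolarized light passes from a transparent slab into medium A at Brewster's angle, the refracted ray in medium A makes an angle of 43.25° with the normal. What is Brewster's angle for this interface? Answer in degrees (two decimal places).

θ_B ≈ 46.75°

Brewster's condition makes the reflected and refracted beams perpendicular: θ_B + θ_t = 90°.
So θ_B = 90° − θ_t = 90° − 43.25° = 46.75°.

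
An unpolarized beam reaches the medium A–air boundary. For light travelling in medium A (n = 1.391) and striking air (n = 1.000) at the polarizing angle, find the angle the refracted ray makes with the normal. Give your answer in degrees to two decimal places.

θ_B = arctan(n₂/n₁) = arctan(1.000/1.391) = 35.71°.
The refracted ray is perpendicular to the reflected ray, so θ_t = 90° − θ_B = 54.29°.

θ_t ≈ 54.29°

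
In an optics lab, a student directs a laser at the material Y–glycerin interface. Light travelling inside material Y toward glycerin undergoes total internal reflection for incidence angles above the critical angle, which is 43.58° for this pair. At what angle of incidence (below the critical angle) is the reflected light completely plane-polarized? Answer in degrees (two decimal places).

At the critical angle sin θ_c = n₂/n₁, giving n₂/n₁ = sin 43.58° = 0.6894.
Then tan θ_B = n₂/n₁ = 0.6894, so θ_B = arctan 0.6894 = 34.58°.

θ_B ≈ 34.58°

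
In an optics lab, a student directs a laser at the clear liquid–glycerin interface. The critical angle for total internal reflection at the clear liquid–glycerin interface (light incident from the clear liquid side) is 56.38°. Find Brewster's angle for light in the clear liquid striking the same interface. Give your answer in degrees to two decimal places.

sin θ_c = n₂/n₁, so n₂/n₁ = sin 56.38° = 0.8327.
Brewster: tan θ_B = n₂/n₁ = 0.8327.
θ_B = arctan(0.8327) = 39.79°.

θ_B ≈ 39.79°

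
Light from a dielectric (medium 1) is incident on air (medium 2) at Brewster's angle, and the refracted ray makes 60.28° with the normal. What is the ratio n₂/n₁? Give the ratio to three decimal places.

n₂/n₁ ≈ 0.571

At Brewster incidence θ_B = 90° − θ_t = 90° − 60.28° = 29.72°.
tan θ_B = n₂/n₁, so n₂/n₁ = tan 29.72° = 0.571.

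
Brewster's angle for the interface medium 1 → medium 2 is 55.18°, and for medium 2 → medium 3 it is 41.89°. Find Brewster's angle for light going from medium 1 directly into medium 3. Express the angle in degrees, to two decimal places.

θ_B ≈ 52.21°

Each Brewster angle gives a ratio: n₂/n₁ = tan 55.18° = 1.4377, n₃/n₂ = tan 41.89° = 0.8969.
So n₃/n₁ = (n₂/n₁)(n₃/n₂) = 1.4377 × 0.8969 = 1.2896.
θ_B(1→3) = arctan(1.2896) = 52.21°.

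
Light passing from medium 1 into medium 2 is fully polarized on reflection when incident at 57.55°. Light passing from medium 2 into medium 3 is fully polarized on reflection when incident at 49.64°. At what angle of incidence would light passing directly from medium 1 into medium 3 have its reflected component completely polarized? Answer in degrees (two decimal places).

θ_B ≈ 61.61°

tan θ_B(1→2) = n₂/n₁ = tan 57.55° = 1.5727.
tan θ_B(2→3) = n₃/n₂ = tan 49.64° = 1.1767.
n₃/n₁ = 1.8505. Then tan θ_B(1→3) = n₃/n₁, so θ_B(1→3) = arctan(1.8505) = 61.61°.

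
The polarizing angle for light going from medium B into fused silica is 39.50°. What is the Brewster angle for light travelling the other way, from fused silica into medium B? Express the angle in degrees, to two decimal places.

Reversing the direction swaps n₁ and n₂, so tan θ_B' = 1/tan θ_B and θ_B' = 90° − θ_B.
Hence θ_B' = 90° − 39.50° = 50.50°.

θ_B' ≈ 50.50°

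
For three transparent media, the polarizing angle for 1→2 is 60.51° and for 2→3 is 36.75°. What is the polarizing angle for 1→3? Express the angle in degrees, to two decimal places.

θ_B ≈ 52.86°

tan θ_B(1→2) = n₂/n₁ = tan 60.51° = 1.7682.
tan θ_B(2→3) = n₃/n₂ = tan 36.75° = 0.7467.
So n₃/n₁ = (n₂/n₁)(n₃/n₂) = 1.7682 × 0.7467 = 1.3204.
θ_B(1→3) = arctan(1.3204) = 52.86°.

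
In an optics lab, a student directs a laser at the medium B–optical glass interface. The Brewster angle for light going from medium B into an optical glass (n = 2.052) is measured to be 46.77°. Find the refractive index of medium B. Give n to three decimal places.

n ≈ 1.929

At the Brewster angle, tan θ_B = n₂/n₁ with n₁ on the incident side (medium B) and n₂ on the transmitted side (an optical glass).
n₁ = n₂ / tan θ_B = 2.052 / tan 46.77° = 1.929.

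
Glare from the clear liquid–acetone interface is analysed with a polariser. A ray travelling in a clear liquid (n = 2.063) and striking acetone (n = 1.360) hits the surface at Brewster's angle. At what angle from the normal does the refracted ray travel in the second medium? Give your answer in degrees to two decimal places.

tan θ_B = n₂/n₁ = 1.360/2.063 = 0.6592, so θ_B = 33.39°.
At Brewster's angle the reflected and refracted rays are perpendicular, so θ_t = 90° − θ_B = 90° − 33.39° = 56.61°.

θ_t ≈ 56.61°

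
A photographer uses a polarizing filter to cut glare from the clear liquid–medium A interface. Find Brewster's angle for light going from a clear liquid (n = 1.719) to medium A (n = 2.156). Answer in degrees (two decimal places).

At Brewster's angle the reflected and refracted rays are perpendicular, which with Snell's law gives tan θ_B = n₂/n₁.
tan θ_B = n₂/n₁ = 2.156/1.719 = 1.2542.
So θ_B = arctan 1.2542 = 51.43°.

θ_B ≈ 51.43°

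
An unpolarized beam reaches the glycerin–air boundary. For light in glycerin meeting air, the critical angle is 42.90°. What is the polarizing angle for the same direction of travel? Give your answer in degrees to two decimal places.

θ_B ≈ 34.24°

sin θ_c = n₂/n₁, so n₂/n₁ = sin 42.90° = 0.6807.
Brewster: tan θ_B = n₂/n₁ = 0.6807.
θ_B = arctan(0.6807) = 34.24°.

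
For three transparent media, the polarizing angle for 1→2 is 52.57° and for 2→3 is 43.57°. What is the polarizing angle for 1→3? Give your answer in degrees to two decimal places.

θ_B ≈ 51.18°

tan θ_B(1→2) = n₂/n₁ = tan 52.57° = 1.3065.
tan θ_B(2→3) = n₃/n₂ = tan 43.57° = 0.9513.
So n₃/n₁ = (n₂/n₁)(n₃/n₂) = 1.3065 × 0.9513 = 1.2429.
θ_B(1→3) = arctan(1.2429) = 51.18°.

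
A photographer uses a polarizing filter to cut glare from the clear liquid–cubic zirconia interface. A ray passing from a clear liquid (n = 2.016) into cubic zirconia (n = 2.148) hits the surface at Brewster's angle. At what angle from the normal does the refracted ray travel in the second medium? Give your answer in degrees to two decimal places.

θ_t ≈ 43.18°

First find Brewster's angle: tan θ_B = 2.148/2.016 = 1.0655, giving θ_B = 46.82°.
The refracted ray is perpendicular to the reflected ray, so θ_t = 90° − θ_B = 43.18°.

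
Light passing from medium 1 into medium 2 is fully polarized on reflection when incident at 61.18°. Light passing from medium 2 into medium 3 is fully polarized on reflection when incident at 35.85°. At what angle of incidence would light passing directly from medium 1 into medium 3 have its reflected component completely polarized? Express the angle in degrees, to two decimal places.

θ_B ≈ 52.71°

tan θ_B(1→2) = n₂/n₁ = tan 61.18° = 1.8175.
tan θ_B(2→3) = n₃/n₂ = tan 35.85° = 0.7226.
n₃/n₁ = 1.3132. Then tan θ_B(1→3) = n₃/n₁, so θ_B(1→3) = arctan(1.3132) = 52.71°.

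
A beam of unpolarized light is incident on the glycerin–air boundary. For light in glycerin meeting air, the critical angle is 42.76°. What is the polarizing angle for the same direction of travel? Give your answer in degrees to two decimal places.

θ_B ≈ 34.17°

n₂/n₁ = sin θ_c = sin 42.76° = 0.6789.
tan θ_B equals the same ratio, so θ_B = arctan(0.6789) = 34.17°.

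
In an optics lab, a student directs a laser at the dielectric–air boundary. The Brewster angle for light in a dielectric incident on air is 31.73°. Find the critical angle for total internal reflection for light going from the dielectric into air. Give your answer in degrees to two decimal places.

θ_c ≈ 38.19°

n₂/n₁ = tan 31.73° = 0.6183; the critical angle satisfies sin θ_c = n₂/n₁.
θ_c = arcsin(0.6183) = 38.19°.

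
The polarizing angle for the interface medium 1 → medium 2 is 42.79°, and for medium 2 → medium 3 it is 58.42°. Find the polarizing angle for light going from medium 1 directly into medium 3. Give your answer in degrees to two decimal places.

θ_B ≈ 56.41°

tan θ_B(1→2) = n₂/n₁ = tan 42.79° = 0.9257.
tan θ_B(2→3) = n₃/n₂ = tan 58.42° = 1.6267.
n₃/n₁ = 1.5059. Then tan θ_B(1→3) = n₃/n₁, so θ_B(1→3) = arctan(1.5059) = 56.41°.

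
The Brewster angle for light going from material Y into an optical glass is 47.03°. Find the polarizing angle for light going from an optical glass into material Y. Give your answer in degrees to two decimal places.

Reversing the direction swaps n₁ and n₂, so tan θ_B' = 1/tan θ_B and θ_B' = 90° − θ_B.
Hence θ_B' = 90° − 47.03° = 42.97°.

θ_B' ≈ 42.97°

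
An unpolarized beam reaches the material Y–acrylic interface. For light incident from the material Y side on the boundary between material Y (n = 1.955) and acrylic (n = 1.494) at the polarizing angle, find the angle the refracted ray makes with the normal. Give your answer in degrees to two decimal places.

θ_t ≈ 52.61°

θ_B = arctan(n₂/n₁) = arctan(1.494/1.955) = 37.39°.
At Brewster's angle the reflected and refracted rays are perpendicular, so θ_t = 90° − θ_B = 90° − 37.39° = 52.61°.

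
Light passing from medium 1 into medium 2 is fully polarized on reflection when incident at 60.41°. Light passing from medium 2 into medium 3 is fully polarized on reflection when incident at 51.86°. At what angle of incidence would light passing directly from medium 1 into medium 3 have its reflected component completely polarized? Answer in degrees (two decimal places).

θ_B ≈ 65.97°

Each Brewster angle gives a ratio: n₂/n₁ = tan 60.41° = 1.7610, n₃/n₂ = tan 51.86° = 1.2735.
So n₃/n₁ = (n₂/n₁)(n₃/n₂) = 1.7610 × 1.2735 = 2.2427.
θ_B(1→3) = arctan(2.2427) = 65.97°.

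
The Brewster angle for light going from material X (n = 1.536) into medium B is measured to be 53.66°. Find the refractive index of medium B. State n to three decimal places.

n ≈ 2.088

At the Brewster angle, tan θ_B = n₂/n₁ with n₁ on the incident side (material X) and n₂ on the transmitted side (medium B).
n₂ = n₁ tan θ_B = 1.536 × tan 53.66° = 2.088.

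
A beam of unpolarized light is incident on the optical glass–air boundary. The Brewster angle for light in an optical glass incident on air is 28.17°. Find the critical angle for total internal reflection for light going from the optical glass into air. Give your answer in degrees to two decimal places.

From Brewster, n₂/n₁ = tan θ_B = tan 28.17° = 0.5355.
Then sin θ_c = n₂/n₁ = 0.5355, so θ_c = arcsin 0.5355 = 32.38°.

θ_c ≈ 32.38°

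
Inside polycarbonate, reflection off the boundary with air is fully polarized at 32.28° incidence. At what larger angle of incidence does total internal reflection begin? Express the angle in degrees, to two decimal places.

θ_c ≈ 39.17°

tan θ_B = n₂/n₁ = tan 32.28° = 0.6317.
Total internal reflection: sin θ_c = n₂/n₁ = 0.6317.
θ_c = arcsin(0.6317) = 39.17°.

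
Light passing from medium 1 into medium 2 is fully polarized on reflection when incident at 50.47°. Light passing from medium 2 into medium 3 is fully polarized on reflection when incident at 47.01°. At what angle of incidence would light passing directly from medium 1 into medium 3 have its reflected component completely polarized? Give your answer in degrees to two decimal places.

θ_B ≈ 52.43°

tan θ_B(1→2) = n₂/n₁ = tan 50.47° = 1.2118.
tan θ_B(2→3) = n₃/n₂ = tan 47.01° = 1.0727.
Multiplying, n₃/n₁ = 1.2118 × 1.0727 = 1.3000, and θ_B(1→3) = arctan 1.3000 = 52.43°.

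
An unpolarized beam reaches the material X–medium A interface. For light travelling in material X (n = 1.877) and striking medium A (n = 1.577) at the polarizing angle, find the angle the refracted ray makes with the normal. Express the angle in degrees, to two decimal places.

θ_t ≈ 49.96°

θ_B = arctan(n₂/n₁) = arctan(1.577/1.877) = 40.04°.
Since θ_B + θ_t = 90° at Brewster incidence, θ_t = 90° − 40.04° = 49.96°.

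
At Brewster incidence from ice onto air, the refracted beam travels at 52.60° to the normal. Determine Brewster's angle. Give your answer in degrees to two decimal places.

Since the reflected and refracted rays are at right angles at the polarizing angle, θ_B + θ_t = 90°.
So θ_B = 90° − θ_t = 90° − 52.60° = 37.40°.

θ_B ≈ 37.40°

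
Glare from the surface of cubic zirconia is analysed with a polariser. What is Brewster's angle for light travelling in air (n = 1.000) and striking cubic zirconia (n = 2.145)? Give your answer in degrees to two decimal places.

θ_B ≈ 65.01°

tan θ_B = n₂/n₁ = 2.145/1.000 = 2.1450.
So θ_B = arctan 2.1450 = 65.01°.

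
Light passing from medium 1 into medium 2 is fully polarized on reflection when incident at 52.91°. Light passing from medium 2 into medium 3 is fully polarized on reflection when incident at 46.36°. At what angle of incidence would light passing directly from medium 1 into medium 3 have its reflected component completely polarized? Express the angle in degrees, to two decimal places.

θ_B ≈ 54.21°

n₂/n₁ = tan 52.91° = 1.3227 and n₃/n₂ = tan 46.36° = 1.0486.
Multiplying, n₃/n₁ = 1.3227 × 1.0486 = 1.3870, and θ_B(1→3) = arctan 1.3870 = 54.21°.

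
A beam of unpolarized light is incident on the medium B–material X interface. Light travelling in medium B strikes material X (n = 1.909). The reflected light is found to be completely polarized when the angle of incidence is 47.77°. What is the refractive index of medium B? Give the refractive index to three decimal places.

At Brewster's angle, tan θ_B = n₂/n₁ with n₁ on the incident side (medium B) and n₂ on the transmitted side (material X).
n₁ = n₂ / tan θ_B = 1.909 / tan 47.77° = 1.733.

n ≈ 1.733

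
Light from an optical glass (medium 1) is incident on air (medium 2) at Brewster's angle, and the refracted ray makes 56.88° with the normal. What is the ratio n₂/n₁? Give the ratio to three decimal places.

n₂/n₁ ≈ 0.652

θ_B + θ_t = 90°, so θ_B = 90° − 56.88° = 33.12°.
Then n₂/n₁ = tan θ_B = tan 33.12° = 0.652.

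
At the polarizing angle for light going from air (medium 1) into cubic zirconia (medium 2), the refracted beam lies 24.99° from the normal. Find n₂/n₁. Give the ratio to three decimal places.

At Brewster incidence θ_B = 90° − θ_t = 90° − 24.99° = 65.01°.
tan θ_B = n₂/n₁, so n₂/n₁ = tan 65.01° = 2.145.

n₂/n₁ ≈ 2.145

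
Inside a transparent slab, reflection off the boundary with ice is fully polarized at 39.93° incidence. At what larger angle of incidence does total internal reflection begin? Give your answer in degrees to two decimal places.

tan θ_B = n₂/n₁ = tan 39.93° = 0.8370.
Total internal reflection: sin θ_c = n₂/n₁ = 0.8370.
θ_c = arcsin(0.8370) = 56.83°.

θ_c ≈ 56.83°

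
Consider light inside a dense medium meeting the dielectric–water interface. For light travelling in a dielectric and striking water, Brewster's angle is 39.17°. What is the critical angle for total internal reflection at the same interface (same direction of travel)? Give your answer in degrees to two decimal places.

From Brewster, n₂/n₁ = tan θ_B = tan 39.17° = 0.8147.
Then sin θ_c = n₂/n₁ = 0.8147, so θ_c = arcsin 0.8147 = 54.56°.

θ_c ≈ 54.56°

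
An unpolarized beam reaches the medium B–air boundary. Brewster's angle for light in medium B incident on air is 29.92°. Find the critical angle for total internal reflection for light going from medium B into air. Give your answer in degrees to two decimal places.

θ_c ≈ 35.13°

n₂/n₁ = tan 29.92° = 0.5755; the critical angle satisfies sin θ_c = n₂/n₁.
θ_c = arcsin(0.5755) = 35.13°.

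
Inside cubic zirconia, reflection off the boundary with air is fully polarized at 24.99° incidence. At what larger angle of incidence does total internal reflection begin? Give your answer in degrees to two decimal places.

θ_c ≈ 27.78°

tan θ_B = n₂/n₁ = tan 24.99° = 0.4661.
Total internal reflection: sin θ_c = n₂/n₁ = 0.4661.
θ_c = arcsin(0.4661) = 27.78°.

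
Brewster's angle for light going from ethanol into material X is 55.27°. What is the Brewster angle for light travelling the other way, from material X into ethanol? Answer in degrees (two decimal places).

The two Brewster angles are complementary: θ_B' = 90° − θ_B = 90° − 55.27° = 34.73°.

θ_B' ≈ 34.73°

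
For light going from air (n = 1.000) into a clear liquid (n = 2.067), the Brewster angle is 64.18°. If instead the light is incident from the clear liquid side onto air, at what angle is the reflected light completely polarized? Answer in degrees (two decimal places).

tan θ_B' = n₁/n₂ = 1/tan θ_B, so θ_B' = 90° − θ_B.
θ_B' = 90° − 64.18° = 25.82°.

θ_B' ≈ 25.82°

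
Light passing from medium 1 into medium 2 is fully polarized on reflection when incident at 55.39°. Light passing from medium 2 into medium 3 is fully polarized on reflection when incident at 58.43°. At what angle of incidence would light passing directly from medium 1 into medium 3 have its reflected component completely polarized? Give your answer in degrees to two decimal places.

θ_B ≈ 67.02°

n₂/n₁ = tan 55.39° = 1.4490 and n₃/n₂ = tan 58.43° = 1.6274.
n₃/n₁ = 2.3581. Then tan θ_B(1→3) = n₃/n₁, so θ_B(1→3) = arctan(2.3581) = 67.02°.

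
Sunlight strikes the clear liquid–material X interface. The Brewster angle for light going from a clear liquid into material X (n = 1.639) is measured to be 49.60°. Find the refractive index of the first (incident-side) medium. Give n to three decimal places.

Brewster's law: tan θ_B = n₂/n₁ (light incident in a clear liquid, refracted into material X).
n₁ = n₂ / tan θ_B = 1.639 / tan 49.60° = 1.395.

n ≈ 1.395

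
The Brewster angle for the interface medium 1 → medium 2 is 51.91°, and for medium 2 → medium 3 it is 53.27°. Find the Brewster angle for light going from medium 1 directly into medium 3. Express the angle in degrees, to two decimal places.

Each Brewster angle gives a ratio: n₂/n₁ = tan 51.91° = 1.2758, n₃/n₂ = tan 53.27° = 1.3401.
Multiplying, n₃/n₁ = 1.2758 × 1.3401 = 1.7098, and θ_B(1→3) = arctan 1.7098 = 59.68°.

θ_B ≈ 59.68°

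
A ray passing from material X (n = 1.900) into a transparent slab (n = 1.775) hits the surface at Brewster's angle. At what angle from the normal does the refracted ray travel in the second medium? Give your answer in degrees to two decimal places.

tan θ_B = n₂/n₁ = 1.775/1.900 = 0.9342, so θ_B = 43.05°.
Since θ_B + θ_t = 90° at Brewster incidence, θ_t = 90° − 43.05° = 46.95°.

θ_t ≈ 46.95°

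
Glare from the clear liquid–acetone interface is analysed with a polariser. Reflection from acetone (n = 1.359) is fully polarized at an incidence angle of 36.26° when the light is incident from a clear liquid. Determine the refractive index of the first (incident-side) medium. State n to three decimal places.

Brewster's law: tan θ_B = n₂/n₁ (light incident in a clear liquid, refracted into acetone).
n₁ = n₂ / tan θ_B = 1.359 / tan 36.26° = 1.853.

n ≈ 1.853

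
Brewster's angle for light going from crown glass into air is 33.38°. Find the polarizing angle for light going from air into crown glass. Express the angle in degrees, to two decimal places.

θ_B' ≈ 56.62°

Reversing the direction swaps n₁ and n₂, so tan θ_B' = 1/tan θ_B and θ_B' = 90° − θ_B.
Hence θ_B' = 90° − 33.38° = 56.62°.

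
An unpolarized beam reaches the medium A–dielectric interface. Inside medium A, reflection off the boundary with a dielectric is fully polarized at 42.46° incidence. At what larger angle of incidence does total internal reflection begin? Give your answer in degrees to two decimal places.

θ_c ≈ 66.21°

n₂/n₁ = tan 42.46° = 0.9150; the critical angle satisfies sin θ_c = n₂/n₁.
θ_c = arcsin(0.9150) = 66.21°.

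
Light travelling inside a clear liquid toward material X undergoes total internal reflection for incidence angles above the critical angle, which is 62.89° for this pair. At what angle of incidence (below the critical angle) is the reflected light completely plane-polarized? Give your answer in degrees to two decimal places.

sin θ_c = n₂/n₁, so n₂/n₁ = sin 62.89° = 0.8901.
Brewster: tan θ_B = n₂/n₁ = 0.8901.
θ_B = arctan(0.8901) = 41.67°.

θ_B ≈ 41.67°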